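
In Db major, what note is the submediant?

Bb

Degree 6 takes the letter 5 steps above D, which is B.
In major, degree 6 sits 9 semitones above the tonic. Db + 9 semitones is pitch class 10, spelled on B as Bb.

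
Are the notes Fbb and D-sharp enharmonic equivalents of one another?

Fbb = pitch class 3 and D# = pitch class 3 — the same pitch class, so they are enharmonic equivalents.

Yes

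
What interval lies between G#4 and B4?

The letter names run G→B, a span of 2 letter steps, so the interval is some kind of third.
G# to B is 3 semitones. A major third is 4, so 3 makes it minor.

minor third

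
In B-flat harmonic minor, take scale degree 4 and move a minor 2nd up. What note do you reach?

Fb

Scale degree 4 of Bb harmonic minor is Eb.
A minor second (1 semitone) above Eb lands on the letter F, giving Fb.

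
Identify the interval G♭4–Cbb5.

diminished fourth

The letter names run G→C, a span of 3 letter steps, so the interval is some kind of fourth.
Gb to Cbb is 4 semitones. A perfect fourth is 5, so 4 makes it diminished.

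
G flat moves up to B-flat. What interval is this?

The letter names run G→B, a span of 2 letter steps, so the interval is some kind of third.
Gb to Bb is 4 semitones. A major third is 4, so 4 makes it major.

major third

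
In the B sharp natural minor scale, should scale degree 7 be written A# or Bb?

A#

Each scale degree takes a distinct letter name. Degree 7 of a scale on B must use the letter A.
A# and Bb are enharmonically the same pitch, but only A# uses the letter A, so it is the correct spelling here.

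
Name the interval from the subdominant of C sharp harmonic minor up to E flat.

diminished seventh

The subdominant of C# harmonic minor is F#.
F# up to Eb: letters F→E make it a seventh; 9 semitones makes it diminished.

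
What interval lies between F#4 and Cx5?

Counting letters F–G–A–B–C gives a fifth.
F#→C## = 8 semitones, 1 wider than the perfect fifth (7), so augmented.

augmented fifth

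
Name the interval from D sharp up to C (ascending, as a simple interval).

diminished seventh

The letter names run D→C, a span of 6 letter steps, so the interval is some kind of seventh.
D# to C is 9 semitones. A major seventh is 11, so 9 makes it diminished.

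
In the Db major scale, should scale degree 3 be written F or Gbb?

F

Each scale degree takes a distinct letter name. Degree 3 of a scale on D must use the letter F.
F and Gbb are enharmonically the same pitch, but only F uses the letter F, so it is the correct spelling here.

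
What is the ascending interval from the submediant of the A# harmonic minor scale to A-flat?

The submediant of A# harmonic minor is F#.
F# up to Ab: letters F→A make it a third; 2 semitones makes it diminished.

diminished third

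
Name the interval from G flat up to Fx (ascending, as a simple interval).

doubly augmented seventh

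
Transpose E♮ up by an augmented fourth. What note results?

A#

A fourth above E lands on the letter A.
An augmented fourth spans 6 semitones, so E moves to pitch class 10. On the letter A that is A#.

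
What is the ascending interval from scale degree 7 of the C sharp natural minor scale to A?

minor seventh

Scale degree 7 of C# natural minor is B.
B up to A: letters B→A make it a seventh; 10 semitones makes it minor.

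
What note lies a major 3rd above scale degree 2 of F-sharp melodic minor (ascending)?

B#

Scale degree 2 of F# melodic minor (ascending) is G#.
A major third (4 semitones) above G# lands on the letter B, giving B#.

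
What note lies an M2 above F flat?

F up a major second is G, so the target letter is G.
From Fb, a major second is 2 semitones up: Gb.

Gb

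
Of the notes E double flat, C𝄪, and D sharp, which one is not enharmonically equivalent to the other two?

In 12-tone equal temperament, enharmonic equivalents share a pitch class. Ebb is pitch class 2; C## is pitch class 2; D# is pitch class 3.
Ebb and C## share pitch class 2, while D# is pitch class 3.

D#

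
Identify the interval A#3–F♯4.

minor sixth

Counting letters A–B–C–D–E–F gives a sixth.
A#→F# = 8 semitones, 1 narrower than the major sixth (9), so minor.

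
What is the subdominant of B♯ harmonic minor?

E#

The B# harmonic minor scale runs B# C## D# E# F## G# A##.
Degree 4 is E#.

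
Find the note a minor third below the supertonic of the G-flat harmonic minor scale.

The supertonic of Gb harmonic minor is Ab.
A minor third (3 semitones) below Ab lands on the letter F, giving F.

F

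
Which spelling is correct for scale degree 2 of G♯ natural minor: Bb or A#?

A#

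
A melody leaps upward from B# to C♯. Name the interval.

The letter names run B→C, a span of 1 letter step, so the interval is some kind of second.
B# to C# is 1 semitone. A major second is 2, so 1 makes it minor.

minor second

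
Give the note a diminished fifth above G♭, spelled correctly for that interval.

A fifth above G lands on the letter D.
A diminished fifth spans 6 semitones, so Gb moves to pitch class 0. On the letter D that is Dbb.

Dbb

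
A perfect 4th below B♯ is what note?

F##

A fourth below B lands on the letter F.
A perfect fourth spans 5 semitones, so B# moves to pitch class 7. On the letter F that is F##.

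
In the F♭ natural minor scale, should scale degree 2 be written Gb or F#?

Gb

Each scale degree takes a distinct letter name. Degree 2 of a scale on F must use the letter G.
Gb and F# are enharmonically the same pitch, but only Gb uses the letter G, so it is the correct spelling here.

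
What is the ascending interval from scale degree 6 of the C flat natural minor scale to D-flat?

augmented fourth

Scale degree 6 of Cb natural minor is Abb.
Abb up to Db: letters A→D make it a fourth; 6 semitones makes it augmented.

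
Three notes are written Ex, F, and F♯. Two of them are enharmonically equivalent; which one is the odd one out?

F

In 12-tone equal temperament, enharmonic equivalents share a pitch class. E## is pitch class 6; F is pitch class 5; F# is pitch class 6.
E## and F# share pitch class 6, while F is pitch class 5.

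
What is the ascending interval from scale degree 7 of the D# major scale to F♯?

diminished fourth

Scale degree 7 of D# major is C##.
C## up to F#: letters C→F make it a fourth; 4 semitones makes it diminished.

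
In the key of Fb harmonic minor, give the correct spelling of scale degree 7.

The Fb harmonic minor scale runs Fb Gb Abb Bbb Cb Dbb Eb.
Degree 7 is Eb.

Eb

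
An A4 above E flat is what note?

E up a perfect fourth is A, so the target letter is A.
From Eb, an augmented fourth is 6 semitones up: A.

A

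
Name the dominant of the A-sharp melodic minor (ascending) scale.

E#

The A# melodic minor (ascending) scale runs A# B# C# D# E# F## G##.
Degree 5 is E#.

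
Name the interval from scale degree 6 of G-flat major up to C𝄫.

diminished sixth

Scale degree 6 of Gb major is Eb.
Eb up to Cbb: letters E→C make it a sixth; 7 semitones makes it diminished.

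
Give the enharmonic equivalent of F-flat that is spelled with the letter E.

E

Plain E sits at the same pitch as Fb, so on the letter E the same pitch needs a natural: E.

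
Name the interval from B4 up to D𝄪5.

augmented third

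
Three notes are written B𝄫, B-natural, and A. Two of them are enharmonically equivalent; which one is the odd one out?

B

In 12-tone equal temperament, enharmonic equivalents share a pitch class. Bbb is pitch class 9; B is pitch class 11; A is pitch class 9.
Bbb and A share pitch class 9, while B is pitch class 11.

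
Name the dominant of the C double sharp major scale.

G##

Degree 5 takes the letter 4 steps above C, which is G.
In major, degree 5 sits 7 semitones above the tonic. C## + 7 semitones is pitch class 9, spelled on G as G##.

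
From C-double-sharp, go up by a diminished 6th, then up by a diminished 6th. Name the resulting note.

A diminished sixth up from C## is A (letter A, 7 semitones up).
A diminished sixth up from A is Fb (letter F, 7 semitones up).

Fb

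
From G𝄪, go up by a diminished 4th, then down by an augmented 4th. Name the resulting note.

A diminished fourth up from G## is C# (letter C, 4 semitones up).
An augmented fourth down from C# is G (letter G, 6 semitones down).

G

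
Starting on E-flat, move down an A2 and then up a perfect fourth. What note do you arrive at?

Gbb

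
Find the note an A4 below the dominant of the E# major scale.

F#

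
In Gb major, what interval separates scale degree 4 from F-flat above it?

perfect fourth

Scale degree 4 of Gb major is Cb.
Cb up to Fb: letters C→F make it a fourth; 5 semitones makes it perfect.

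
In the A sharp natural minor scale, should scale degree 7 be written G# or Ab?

Each scale degree takes a distinct letter name. Degree 7 of a scale on A must use the letter G.
G# and Ab are enharmonically the same pitch, but only G# uses the letter G, so it is the correct spelling here.

G#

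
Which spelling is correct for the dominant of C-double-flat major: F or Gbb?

Gbb

Each scale degree takes a distinct letter name. Degree 5 of a scale on C must use the letter G.
Gbb and F are enharmonically the same pitch, but only Gbb uses the letter G, so it is the correct spelling here.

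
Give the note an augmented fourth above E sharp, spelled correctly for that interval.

A fourth above E lands on the letter A.
An augmented fourth spans 6 semitones, so E# moves to pitch class 11. On the letter A that is A##.

A##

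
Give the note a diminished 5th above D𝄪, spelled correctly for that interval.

A#

D up a perfect fifth is A, so the target letter is A.
From D##, a diminished fifth is 6 semitones up: A#.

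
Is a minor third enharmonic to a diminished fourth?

No

A minor third spans 3 semitones; a diminished fourth spans 4.
The spans differ, so they are not enharmonic equivalents.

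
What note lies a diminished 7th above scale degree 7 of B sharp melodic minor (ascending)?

Scale degree 7 of B# melodic minor (ascending) is A##.
A diminished seventh (9 semitones) above A## lands on the letter G, giving G#.

G#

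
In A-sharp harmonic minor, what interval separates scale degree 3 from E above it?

minor third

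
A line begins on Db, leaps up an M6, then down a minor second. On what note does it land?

A major sixth up from Db is Bb (letter B, 9 semitones up).
A minor second down from Bb is A (letter A, 1 semitone down).

A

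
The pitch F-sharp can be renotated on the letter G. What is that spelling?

Plain G sits 1 semitone above F#, so on the letter G the same pitch needs a flat: Gb.

Gb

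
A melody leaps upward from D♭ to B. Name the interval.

The letter names run D→B, a span of 5 letter steps, so the interval is some kind of sixth.
Db to B is 10 semitones. A major sixth is 9, so 10 makes it augmented.

augmented sixth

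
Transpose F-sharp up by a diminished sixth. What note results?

Db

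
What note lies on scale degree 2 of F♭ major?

The Fb major scale runs Fb Gb Ab Bbb Cb Db Eb.
Degree 2 is Gb.

Gb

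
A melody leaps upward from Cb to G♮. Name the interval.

augmented fifth

Counting letters C–D–E–F–G gives a fifth.
Cb→G = 8 semitones, 1 wider than the perfect fifth (7), so augmented.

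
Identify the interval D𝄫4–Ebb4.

The letter names run D→E, a span of 1 letter step, so the interval is some kind of second.
Dbb to Ebb is 2 semitones. A major second is 2, so 2 makes it major.

major second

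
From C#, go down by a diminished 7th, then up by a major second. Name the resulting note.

A diminished seventh down from C# is D## (letter D, 9 semitones down).
A major second up from D## is E## (letter E, 2 semitones up).

E##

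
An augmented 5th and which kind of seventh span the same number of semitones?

doubly diminished

An augmented fifth spans 8 semitones.
A seventh spanning 8 semitones is doubly diminished (the major seventh is 11).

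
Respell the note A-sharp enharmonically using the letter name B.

Bb

A# is pitch class 10. The letter B alone is pitch class 11.
To reach pitch class 10 from B requires an offset of -1 semitone, i.e. flat: Bb.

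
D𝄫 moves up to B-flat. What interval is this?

augmented sixth

The letter names run D→B, a span of 5 letter steps, so the interval is some kind of sixth.
Dbb to Bb is 10 semitones. A major sixth is 9, so 10 makes it augmented.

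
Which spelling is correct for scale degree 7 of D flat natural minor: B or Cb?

Each scale degree takes a distinct letter name. Degree 7 of a scale on D must use the letter C.
Cb and B are enharmonically the same pitch, but only Cb uses the letter C, so it is the correct spelling here.

Cb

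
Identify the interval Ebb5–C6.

The letter names run E→C, a span of 5 letter steps, so the interval is some kind of sixth.
Ebb to C is 10 semitones. A major sixth is 9, so 10 makes it augmented.

augmented sixth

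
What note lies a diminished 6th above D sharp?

Bb

D up a major sixth is B, so the target letter is B.
From D#, a diminished sixth is 7 semitones up: Bb.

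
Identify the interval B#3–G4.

Counting letters B–C–D–E–F–G gives a sixth.
B#→G = 7 semitones, 2 narrower than the major sixth (9), so diminished.

diminished sixth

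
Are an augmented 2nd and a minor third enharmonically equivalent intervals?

An augmented second spans 3 semitones; a minor third spans 3.
They are enharmonically equivalent.

Yes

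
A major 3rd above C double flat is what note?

C up a major third is E, so the target letter is E.
From Cbb, a major third is 4 semitones up: Ebb.

Ebb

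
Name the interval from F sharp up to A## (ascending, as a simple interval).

Counting letters F–G–A gives a third.
F#→A## = 5 semitones, 1 wider than the major third (4), so augmented.

augmented third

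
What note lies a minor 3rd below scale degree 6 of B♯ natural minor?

E#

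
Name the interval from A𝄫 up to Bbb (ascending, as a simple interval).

Counting letters A–B gives a second.
Abb→Bbb = 2 semitones, exactly the major second.

major second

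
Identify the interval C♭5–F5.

augmented fourth

The letter names run C→F, a span of 3 letter steps, so the interval is some kind of fourth.
Cb to F is 6 semitones. A perfect fourth is 5, so 6 makes it augmented.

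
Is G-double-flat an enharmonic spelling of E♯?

Yes

Gbb is pitch class 5; E# is pitch class 5.
All spellings map to pitch class 5, so they are enharmonically equivalent.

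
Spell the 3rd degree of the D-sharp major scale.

Degree 3 takes the letter 2 steps above D, which is F.
In major, degree 3 sits 4 semitones above the tonic. D# + 4 semitones is pitch class 7, spelled on F as F##.

F##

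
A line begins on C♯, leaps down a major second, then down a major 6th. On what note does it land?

A major second down from C# is B (letter B, 2 semitones down).
A major sixth down from B is D (letter D, 9 semitones down).

D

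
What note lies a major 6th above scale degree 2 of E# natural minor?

D##

Scale degree 2 of E# natural minor is F##.
A major sixth (9 semitones) above F## lands on the letter D, giving D##.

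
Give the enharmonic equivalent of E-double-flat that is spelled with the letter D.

D

Plain D sits at the same pitch as Ebb, so on the letter D the same pitch needs a natural: D.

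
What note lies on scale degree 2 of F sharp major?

Degree 2 takes the letter 1 step above F, which is G.
In major, degree 2 sits 2 semitones above the tonic. F# + 2 semitones is pitch class 8, spelled on G as G#.

G#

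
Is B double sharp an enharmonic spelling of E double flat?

No

B## is pitch class 1; Ebb is pitch class 2.
The pitch classes differ (1 vs. 2), so they are not enharmonic equivalents.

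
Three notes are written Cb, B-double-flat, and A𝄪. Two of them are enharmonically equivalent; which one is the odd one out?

Bbb

In 12-tone equal temperament, enharmonic equivalents share a pitch class. Cb is pitch class 11; Bbb is pitch class 9; A## is pitch class 11.
Cb and A## share pitch class 11, while Bbb is pitch class 9.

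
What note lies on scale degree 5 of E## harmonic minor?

Degree 5 takes the letter 4 steps above E, which is B.
In harmonic minor, degree 5 sits 7 semitones above the tonic. E## + 7 semitones is pitch class 1, spelled on B as B##.

B##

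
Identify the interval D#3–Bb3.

diminished sixth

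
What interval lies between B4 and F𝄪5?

The letter names run B→F, a span of 4 letter steps, so the interval is some kind of fifth.
B to F## is 8 semitones. A perfect fifth is 7, so 8 makes it augmented.

augmented fifth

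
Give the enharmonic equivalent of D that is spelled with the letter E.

Plain E sits 2 semitones above D, so on the letter E the same pitch needs a double flat: Ebb.

Ebb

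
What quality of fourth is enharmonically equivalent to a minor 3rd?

doubly diminished

A minor third spans 3 semitones.
A fourth spanning 3 semitones is doubly diminished (the perfect fourth is 5).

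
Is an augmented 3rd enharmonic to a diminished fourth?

No

An augmented third spans 5 semitones; a diminished fourth spans 4.
The spans differ, so they are not enharmonic equivalents.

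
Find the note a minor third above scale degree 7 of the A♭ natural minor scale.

Scale degree 7 of Ab natural minor is Gb.
A minor third (3 semitones) above Gb lands on the letter B, giving Bbb.

Bbb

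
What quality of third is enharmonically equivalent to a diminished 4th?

major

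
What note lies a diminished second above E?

A second above E lands on the letter F.
A diminished second spans 0 semitones, so E moves to pitch class 4. On the letter F that is Fb.

Fb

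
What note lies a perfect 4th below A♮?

A down a perfect fourth is E, so the target letter is E.
From A, a perfect fourth is 5 semitones down: E.

E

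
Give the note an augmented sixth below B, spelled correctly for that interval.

B down a major sixth is D, so the target letter is D.
From B, an augmented sixth is 10 semitones down: Db.

Db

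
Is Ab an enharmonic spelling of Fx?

No

Ab is pitch class 8; F## is pitch class 7.
The pitch classes differ (8 vs. 7), so they are not enharmonic equivalents.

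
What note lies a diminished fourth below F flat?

C

F down a perfect fourth is C, so the target letter is C.
From Fb, a diminished fourth is 4 semitones down: C.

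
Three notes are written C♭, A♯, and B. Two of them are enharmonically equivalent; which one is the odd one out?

A#

In 12-tone equal temperament, enharmonic equivalents share a pitch class. Cb is pitch class 11; A# is pitch class 10; B is pitch class 11.
Cb and B share pitch class 11, while A# is pitch class 10.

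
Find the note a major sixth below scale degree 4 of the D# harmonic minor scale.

B

Scale degree 4 of D# harmonic minor is G#.
A major sixth (9 semitones) below G# lands on the letter B, giving B.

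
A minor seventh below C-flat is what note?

Db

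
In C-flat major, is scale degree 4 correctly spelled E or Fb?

Fb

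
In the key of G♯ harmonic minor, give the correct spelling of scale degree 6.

The G# harmonic minor scale runs G# A# B C# D# E F##.
Degree 6 is E.

E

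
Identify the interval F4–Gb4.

Counting letters F–G gives a second.
F→Gb = 1 semitone, 1 narrower than the major second (2), so minor.

minor second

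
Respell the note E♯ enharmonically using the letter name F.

E# is pitch class 5. The letter F alone is pitch class 5.
Pitch class 5 on F needs no accidental: F.

F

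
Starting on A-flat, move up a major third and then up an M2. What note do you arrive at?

D

A major third up from Ab is C (letter C, 4 semitones up).
A major second up from C is D (letter D, 2 semitones up).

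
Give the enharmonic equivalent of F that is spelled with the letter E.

F is pitch class 5. The letter E alone is pitch class 4.
To reach pitch class 5 from E requires an offset of +1 semitone, i.e. sharp: E#.

E#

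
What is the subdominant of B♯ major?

E#

The B# major scale runs B# C## D## E# F## G## A##.
Degree 4 is E#.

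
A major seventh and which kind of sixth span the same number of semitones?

doubly augmented

A major seventh spans 11 semitones.
A sixth spanning 11 semitones is doubly augmented (the major sixth is 9).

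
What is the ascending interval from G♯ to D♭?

Counting letters G–A–B–C–D gives a fifth.
G#→Db = 5 semitones, 2 narrower than the perfect fifth (7), so doubly diminished.

doubly diminished fifth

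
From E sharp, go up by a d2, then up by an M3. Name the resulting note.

A

A diminished second up from E# is F (letter F, 0 semitones up).
A major third up from F is A (letter A, 4 semitones up).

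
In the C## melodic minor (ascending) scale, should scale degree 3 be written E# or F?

E#

Each scale degree takes a distinct letter name. Degree 3 of a scale on C must use the letter E.
E# and F are enharmonically the same pitch, but only E# uses the letter E, so it is the correct spelling here.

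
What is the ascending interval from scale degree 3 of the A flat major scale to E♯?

augmented third

Scale degree 3 of Ab major is C.
C up to E#: letters C→E make it a third; 5 semitones makes it augmented.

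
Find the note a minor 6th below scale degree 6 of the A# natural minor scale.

Scale degree 6 of A# natural minor is F#.
A minor sixth (8 semitones) below F# lands on the letter A, giving A#.

A#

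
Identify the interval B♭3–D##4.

doubly augmented third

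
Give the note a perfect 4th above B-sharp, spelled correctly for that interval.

E#

B up a perfect fourth is E, so the target letter is E.
From B#, a perfect fourth is 5 semitones up: E#.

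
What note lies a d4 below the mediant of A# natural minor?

G##

The mediant of A# natural minor is C#.
A diminished fourth (4 semitones) below C# lands on the letter G, giving G##.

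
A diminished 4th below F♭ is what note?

F down a perfect fourth is C, so the target letter is C.
From Fb, a diminished fourth is 4 semitones down: C.

C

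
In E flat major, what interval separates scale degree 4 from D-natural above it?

augmented fourth

Scale degree 4 of Eb major is Ab.
Ab up to D: letters A→D make it a fourth; 6 semitones makes it augmented.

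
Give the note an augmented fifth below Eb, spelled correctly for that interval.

A fifth below E lands on the letter A.
An augmented fifth spans 8 semitones, so Eb moves to pitch class 7. On the letter A that is Abb.

Abb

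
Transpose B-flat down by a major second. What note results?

Ab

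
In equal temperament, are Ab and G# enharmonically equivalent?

Ab = pitch class 8 and G# = pitch class 8 — the same pitch class, so they are enharmonic equivalents.

Yes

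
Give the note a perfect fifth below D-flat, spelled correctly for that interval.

Gb

D down a perfect fifth is G, so the target letter is G.
From Db, a perfect fifth is 7 semitones down: Gb.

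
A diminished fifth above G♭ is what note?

Dbb

G up a perfect fifth is D, so the target letter is D.
From Gb, a diminished fifth is 6 semitones up: Dbb.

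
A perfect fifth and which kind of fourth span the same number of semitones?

A perfect fifth spans 7 semitones.
A fourth spanning 7 semitones is doubly augmented (the perfect fourth is 5).

doubly augmented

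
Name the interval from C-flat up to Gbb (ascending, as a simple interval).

Counting letters C–D–E–F–G gives a fifth.
Cb→Gbb = 6 semitones, 1 narrower than the perfect fifth (7), so diminished.

diminished fifth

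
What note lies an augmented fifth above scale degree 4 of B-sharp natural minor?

B##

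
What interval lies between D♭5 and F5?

The letter names run D→F, a span of 2 letter steps, so the interval is some kind of third.
Db to F is 4 semitones. A major third is 4, so 4 makes it major.

major third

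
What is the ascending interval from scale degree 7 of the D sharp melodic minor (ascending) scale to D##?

major second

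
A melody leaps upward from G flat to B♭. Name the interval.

major third

The letter names run G→B, a span of 2 letter steps, so the interval is some kind of third.
Gb to Bb is 4 semitones. A major third is 4, so 4 makes it major.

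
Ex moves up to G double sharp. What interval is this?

minor third

Counting letters E–F–G gives a third.
E##→G## = 3 semitones, 1 narrower than the major third (4), so minor.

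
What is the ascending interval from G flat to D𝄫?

diminished fifth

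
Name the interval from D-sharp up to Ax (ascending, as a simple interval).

augmented fifth

The letter names run D→A, a span of 4 letter steps, so the interval is some kind of fifth.
D# to A## is 8 semitones. A perfect fifth is 7, so 8 makes it augmented.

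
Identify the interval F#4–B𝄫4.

doubly diminished fourth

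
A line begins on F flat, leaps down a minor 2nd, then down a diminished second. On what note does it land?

D#

A minor second down from Fb is Eb (letter E, 1 semitone down).
A diminished second down from Eb is D# (letter D, 0 semitones down).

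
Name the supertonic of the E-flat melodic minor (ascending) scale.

F

The Eb melodic minor (ascending) scale runs Eb F Gb Ab Bb C D.
Degree 2 is F.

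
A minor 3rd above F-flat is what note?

Abb

F up a major third is A, so the target letter is A.
From Fb, a minor third is 3 semitones up: Abb.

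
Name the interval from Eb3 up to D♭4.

minor seventh

The letter names run E→D, a span of 6 letter steps, so the interval is some kind of seventh.
Eb to Db is 10 semitones. A major seventh is 11, so 10 makes it minor.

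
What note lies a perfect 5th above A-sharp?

A fifth above A lands on the letter E.
A perfect fifth spans 7 semitones, so A# moves to pitch class 5. On the letter E that is E#.

E#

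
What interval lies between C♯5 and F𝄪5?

The letter names run C→F, a span of 3 letter steps, so the interval is some kind of fourth.
C# to F## is 6 semitones. A perfect fourth is 5, so 6 makes it augmented.

augmented fourth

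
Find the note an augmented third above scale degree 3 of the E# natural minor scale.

B##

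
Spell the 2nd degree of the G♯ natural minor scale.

A#

Degree 2 takes the letter 1 step above G, which is A.
In natural minor, degree 2 sits 2 semitones above the tonic. G# + 2 semitones is pitch class 10, spelled on A as A#.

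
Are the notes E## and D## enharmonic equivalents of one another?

Two spellings are enharmonically equivalent only if they share a pitch class.
Here E## → 6, D## → 4; 4 ≠ 6, so they are not.

No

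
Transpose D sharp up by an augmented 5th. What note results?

A##

D up a perfect fifth is A, so the target letter is A.
From D#, an augmented fifth is 8 semitones up: A##.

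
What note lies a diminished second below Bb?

B down a major second is A, so the target letter is A.
From Bb, a diminished second is 0 semitones down: A#.

A#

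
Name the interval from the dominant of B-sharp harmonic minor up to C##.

The dominant of B# harmonic minor is F##.
F## up to C##: letters F→C make it a fifth; 7 semitones makes it perfect.

perfect fifth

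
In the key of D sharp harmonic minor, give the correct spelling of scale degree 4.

G#

Degree 4 takes the letter 3 steps above D, which is G.
In harmonic minor, degree 4 sits 5 semitones above the tonic. D# + 5 semitones is pitch class 8, spelled on G as G#.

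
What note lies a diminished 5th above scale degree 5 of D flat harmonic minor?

Scale degree 5 of Db harmonic minor is Ab.
A diminished fifth (6 semitones) above Ab lands on the letter E, giving Ebb.

Ebb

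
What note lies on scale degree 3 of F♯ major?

A#

The F# major scale runs F# G# A# B C# D# E#.
Degree 3 is A#.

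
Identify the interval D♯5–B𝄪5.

augmented sixth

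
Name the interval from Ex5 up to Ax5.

The letter names run E→A, a span of 3 letter steps, so the interval is some kind of fourth.
E## to A## is 5 semitones. A perfect fourth is 5, so 5 makes it perfect.

perfect fourth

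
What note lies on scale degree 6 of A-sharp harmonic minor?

The A# harmonic minor scale runs A# B# C# D# E# F# G##.
Degree 6 is F#.

F#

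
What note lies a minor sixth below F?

A

F down a major sixth is Ab, so the target letter is A.
From F, a minor sixth is 8 semitones down: A.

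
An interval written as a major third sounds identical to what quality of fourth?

A major third spans 4 semitones.
A fourth spanning 4 semitones is diminished (the perfect fourth is 5).

diminished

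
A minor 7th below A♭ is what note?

A down a major seventh is Bb, so the target letter is B.
From Ab, a minor seventh is 10 semitones down: Bb.

Bb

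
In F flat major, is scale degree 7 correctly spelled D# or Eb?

Eb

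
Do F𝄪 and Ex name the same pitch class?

No

F## is pitch class 7; E## is pitch class 6.
The pitch classes differ (7 vs. 6), so they are not enharmonic equivalents.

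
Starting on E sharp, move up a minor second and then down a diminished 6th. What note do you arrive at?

A##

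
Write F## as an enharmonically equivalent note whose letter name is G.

G

Plain G sits at the same pitch as F##, so on the letter G the same pitch needs a natural: G.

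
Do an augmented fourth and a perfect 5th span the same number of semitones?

An augmented fourth spans 6 semitones; a perfect fifth spans 7.
The spans differ, so they are not enharmonic equivalents.

No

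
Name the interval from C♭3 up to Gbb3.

Counting letters C–D–E–F–G gives a fifth.
Cb→Gbb = 6 semitones, 1 narrower than the perfect fifth (7), so diminished.

diminished fifth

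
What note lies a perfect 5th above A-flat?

A up a perfect fifth is E, so the target letter is E.
From Ab, a perfect fifth is 7 semitones up: Eb.

Eb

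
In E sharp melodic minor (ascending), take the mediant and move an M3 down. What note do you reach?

E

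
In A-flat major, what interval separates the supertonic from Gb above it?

The supertonic of Ab major is Bb.
Bb up to Gb: letters B→G make it a sixth; 8 semitones makes it minor.

minor sixth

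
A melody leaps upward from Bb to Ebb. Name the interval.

diminished fourth

Counting letters B–C–D–E gives a fourth.
Bb→Ebb = 4 semitones, 1 narrower than the perfect fourth (5), so diminished.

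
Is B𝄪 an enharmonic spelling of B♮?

Two spellings are enharmonically equivalent only if they share a pitch class.
Here B## → 1, B → 11; 1 ≠ 11, so they are not.

No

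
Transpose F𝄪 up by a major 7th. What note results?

A seventh above F lands on the letter E.
A major seventh spans 11 semitones, so F## moves to pitch class 6. On the letter E that is E##.

E##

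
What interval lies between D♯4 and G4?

Counting letters D–E–F–G gives a fourth.
D#→G = 4 semitones, 1 narrower than the perfect fourth (5), so diminished.

diminished fourth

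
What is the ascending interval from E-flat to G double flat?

Counting letters E–F–G gives a third.
Eb→Gbb = 2 semitones, 2 narrower than the major third (4), so diminished.

diminished third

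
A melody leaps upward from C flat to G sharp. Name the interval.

The letter names run C→G, a span of 4 letter steps, so the interval is some kind of fifth.
Cb to G# is 9 semitones. A perfect fifth is 7, so 9 makes it doubly augmented.

doubly augmented fifth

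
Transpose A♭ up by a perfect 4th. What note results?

Db

A up a perfect fourth is D, so the target letter is D.
From Ab, a perfect fourth is 5 semitones up: Db.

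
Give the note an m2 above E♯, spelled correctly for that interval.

F#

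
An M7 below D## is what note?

E#

D down a major seventh is Eb, so the target letter is E.
From D##, a major seventh is 11 semitones down: E#.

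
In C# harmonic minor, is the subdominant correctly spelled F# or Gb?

F#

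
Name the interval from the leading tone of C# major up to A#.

The leading tone of C# major is B#.
B# up to A#: letters B→A make it a seventh; 10 semitones makes it minor.

minor seventh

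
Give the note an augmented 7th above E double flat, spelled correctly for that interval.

A seventh above E lands on the letter D.
An augmented seventh spans 12 semitones, so Ebb moves to pitch class 2. On the letter D that is D.

D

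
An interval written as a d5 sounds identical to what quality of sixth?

A diminished fifth spans 6 semitones.
A sixth spanning 6 semitones is doubly diminished (the major sixth is 9).

doubly diminished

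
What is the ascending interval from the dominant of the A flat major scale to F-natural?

The dominant of Ab major is Eb.
Eb up to F: letters E→F make it a second; 2 semitones makes it major.

major second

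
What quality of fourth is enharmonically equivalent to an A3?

perfect

An augmented third spans 5 semitones.
A fourth spanning 5 semitones is perfect (the perfect fourth is 5).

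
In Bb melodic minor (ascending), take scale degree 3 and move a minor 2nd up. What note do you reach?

Scale degree 3 of Bb melodic minor (ascending) is Db.
A minor second (1 semitone) above Db lands on the letter E, giving Ebb.

Ebb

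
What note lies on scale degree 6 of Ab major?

F

The Ab major scale runs Ab Bb C Db Eb F G.
Degree 6 is F.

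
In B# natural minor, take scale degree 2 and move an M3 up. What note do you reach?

Scale degree 2 of B# natural minor is C##.
A major third (4 semitones) above C## lands on the letter E, giving E##.

E##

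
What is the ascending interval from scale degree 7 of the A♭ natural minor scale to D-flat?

perfect fifth

Scale degree 7 of Ab natural minor is Gb.
Gb up to Db: letters G→D make it a fifth; 7 semitones makes it perfect.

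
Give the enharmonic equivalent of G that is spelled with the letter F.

Plain F sits 2 semitones below G, so on the letter F the same pitch needs a double sharp: F##.

F##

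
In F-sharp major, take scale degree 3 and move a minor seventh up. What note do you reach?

G#

Scale degree 3 of F# major is A#.
A minor seventh (10 semitones) above A# lands on the letter G, giving G#.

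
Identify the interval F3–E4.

Counting letters F–G–A–B–C–D–E gives a seventh.
F→E = 11 semitones, exactly the major seventh.

major seventh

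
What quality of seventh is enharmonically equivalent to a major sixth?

A major sixth spans 9 semitones.
A seventh spanning 9 semitones is diminished (the major seventh is 11).

diminished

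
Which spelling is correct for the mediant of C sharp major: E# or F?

E#

Each scale degree takes a distinct letter name. Degree 3 of a scale on C must use the letter E.
E# and F are enharmonically the same pitch, but only E# uses the letter E, so it is the correct spelling here.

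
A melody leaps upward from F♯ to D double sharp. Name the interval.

augmented sixth

Counting letters F–G–A–B–C–D gives a sixth.
F#→D## = 10 semitones, 1 wider than the major sixth (9), so augmented.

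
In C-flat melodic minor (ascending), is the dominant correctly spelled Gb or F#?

Each scale degree takes a distinct letter name. Degree 5 of a scale on C must use the letter G.
Gb and F# are enharmonically the same pitch, but only Gb uses the letter G, so it is the correct spelling here.

Gb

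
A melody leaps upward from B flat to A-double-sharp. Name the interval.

doubly augmented seventh

The letter names run B→A, a span of 6 letter steps, so the interval is some kind of seventh.
Bb to A## is 13 semitones. A major seventh is 11, so 13 makes it doubly augmented.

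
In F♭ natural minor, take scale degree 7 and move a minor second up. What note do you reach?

Scale degree 7 of Fb natural minor is Ebb.
A minor second (1 semitone) above Ebb lands on the letter F, giving Fbb.

Fbb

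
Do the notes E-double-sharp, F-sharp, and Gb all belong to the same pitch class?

Yes

E## = pitch class 6 and F# = pitch class 6 and Gb = pitch class 6 — the same pitch class, so they are enharmonic equivalents.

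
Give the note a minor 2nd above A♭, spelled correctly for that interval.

Bbb

A second above A lands on the letter B.
A minor second spans 1 semitone, so Ab moves to pitch class 9. On the letter B that is Bbb.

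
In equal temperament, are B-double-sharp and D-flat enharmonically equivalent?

B## = pitch class 1 and Db = pitch class 1 — the same pitch class, so they are enharmonic equivalents.

Yes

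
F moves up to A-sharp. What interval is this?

augmented third

The letter names run F→A, a span of 2 letter steps, so the interval is some kind of third.
F to A# is 5 semitones. A major third is 4, so 5 makes it augmented.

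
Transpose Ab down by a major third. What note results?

A down a major third is F, so the target letter is F.
From Ab, a major third is 4 semitones down: Fb.

Fb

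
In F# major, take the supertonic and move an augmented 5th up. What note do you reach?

D##

The supertonic of F# major is G#.
An augmented fifth (8 semitones) above G# lands on the letter D, giving D##.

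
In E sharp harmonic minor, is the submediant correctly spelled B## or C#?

Each scale degree takes a distinct letter name. Degree 6 of a scale on E must use the letter C.
C# and B## are enharmonically the same pitch, but only C# uses the letter C, so it is the correct spelling here.

C#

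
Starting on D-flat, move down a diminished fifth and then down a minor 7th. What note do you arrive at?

A diminished fifth down from Db is G (letter G, 6 semitones down).
A minor seventh down from G is A (letter A, 10 semitones down).

A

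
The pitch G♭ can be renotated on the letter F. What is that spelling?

Gb is pitch class 6. The letter F alone is pitch class 5.
To reach pitch class 6 from F requires an offset of +1 semitone, i.e. sharp: F#.

F#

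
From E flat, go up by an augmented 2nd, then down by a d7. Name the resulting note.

An augmented second up from Eb is F# (letter F, 3 semitones up).
A diminished seventh down from F# is G## (letter G, 9 semitones down).

G##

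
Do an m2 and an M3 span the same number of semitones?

A minor second spans 1 semitone; a major third spans 4.
The spans differ, so they are not enharmonic equivalents.

No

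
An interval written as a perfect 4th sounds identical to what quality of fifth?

doubly diminished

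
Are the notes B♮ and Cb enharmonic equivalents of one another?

B = pitch class 11 and Cb = pitch class 11 — the same pitch class, so they are enharmonic equivalents.

Yes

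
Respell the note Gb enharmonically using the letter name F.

F#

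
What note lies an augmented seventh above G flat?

F#

A seventh above G lands on the letter F.
An augmented seventh spans 12 semitones, so Gb moves to pitch class 6. On the letter F that is F#.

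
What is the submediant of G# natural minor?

E

The G# natural minor scale runs G# A# B C# D# E F#.
Degree 6 is E.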